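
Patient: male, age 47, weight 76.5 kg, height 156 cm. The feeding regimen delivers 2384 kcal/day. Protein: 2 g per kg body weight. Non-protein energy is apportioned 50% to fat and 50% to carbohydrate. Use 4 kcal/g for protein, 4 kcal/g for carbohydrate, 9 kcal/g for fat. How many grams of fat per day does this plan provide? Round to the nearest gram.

Protein = 2 × 76.5 = 153 g → 153 × 4 = 612 kcal.
Non-protein calories = 2384 − 612 = 1772 kcal.
Fat: 50% × 1772 = 886 kcal; carbohydrate: 886 kcal.
Fat: 886 kcal ÷ 9 kcal/g = 98.4444 g.

98 g/day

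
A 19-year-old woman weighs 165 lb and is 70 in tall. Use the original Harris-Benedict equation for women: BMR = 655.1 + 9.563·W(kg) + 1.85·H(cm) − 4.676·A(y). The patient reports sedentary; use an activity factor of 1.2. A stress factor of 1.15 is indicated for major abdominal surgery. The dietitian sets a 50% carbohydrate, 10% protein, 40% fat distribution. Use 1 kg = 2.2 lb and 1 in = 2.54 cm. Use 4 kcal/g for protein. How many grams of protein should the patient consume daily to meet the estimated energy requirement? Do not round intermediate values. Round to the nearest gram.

56 g/day

Convert to metric: weight = 165 ÷ 2.2 = 75 kg; height = 70 × 2.54 = 177.8 cm.
Harris-Benedict: BMR = 655.1 + 9.563(75) + 1.85(177.8) − 4.676(19) = 1612.411 kcal/day.
TEE = 1612.411 × 1.2 = 1934.8932 kcal/day.
With stress factor 1.15: 1934.8932 × 1.15 = 2225.1272 kcal/day.
Protein energy = 10% × 2225.1272 = 222.5127 kcal.
Protein = 222.5127 ÷ 4 kcal/g = 55.6282 g.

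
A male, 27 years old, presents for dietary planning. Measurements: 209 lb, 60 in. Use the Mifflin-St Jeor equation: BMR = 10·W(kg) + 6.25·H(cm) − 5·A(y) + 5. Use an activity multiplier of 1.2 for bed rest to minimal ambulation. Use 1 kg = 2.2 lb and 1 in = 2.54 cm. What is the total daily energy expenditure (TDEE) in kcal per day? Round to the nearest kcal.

2127 kcal per day

Convert to metric: weight = 209 ÷ 2.2 = 95 kg; height = 60 × 2.54 = 152.4 cm.
Mifflin-St Jeor (male): BMR = 10(95) + 6.25(152.4) − 5(27) + 5 = 950 + 952.5 − 135 + 5 = 1772.5 kcal/day.
TEE = BMR × activity factor = 1772.5 × 1.2 = 2127 kcal/day.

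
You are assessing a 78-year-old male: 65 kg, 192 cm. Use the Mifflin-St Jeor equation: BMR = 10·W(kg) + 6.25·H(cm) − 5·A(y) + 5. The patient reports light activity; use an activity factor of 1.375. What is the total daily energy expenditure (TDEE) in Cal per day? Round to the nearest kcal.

Mifflin-St Jeor (male): BMR = 10(65) + 6.25(192) − 5(78) + 5 = 650 + 1200 − 390 + 5 = 1465 kcal/day.
TEE = BMR × activity factor = 1465 × 1.375 = 2014.375 kcal/day.

2014 Cal per day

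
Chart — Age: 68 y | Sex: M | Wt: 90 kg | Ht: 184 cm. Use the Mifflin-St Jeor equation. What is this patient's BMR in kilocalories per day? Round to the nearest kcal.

Mifflin-St Jeor (male): BMR = 10(90) + 6.25(184) − 5(68) + 5 = 900 + 1150 − 340 + 5 = 1715 kcal/day.

1715 kilocalories per day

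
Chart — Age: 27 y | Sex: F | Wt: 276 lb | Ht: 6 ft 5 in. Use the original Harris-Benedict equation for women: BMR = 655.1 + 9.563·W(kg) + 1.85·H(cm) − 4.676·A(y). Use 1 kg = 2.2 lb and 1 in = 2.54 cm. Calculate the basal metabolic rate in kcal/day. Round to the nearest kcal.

Convert to metric: weight = 276 ÷ 2.2 = 125.4545 kg; height = (6×12 + 5) × 2.54 = 77 × 2.54 = 195.58 cm.
Harris-Benedict: BMR = 655.1 + 9.563(125.4545) + 1.85(195.58) − 4.676(27) = 2090.3928 kcal/day.

2090 kcal/day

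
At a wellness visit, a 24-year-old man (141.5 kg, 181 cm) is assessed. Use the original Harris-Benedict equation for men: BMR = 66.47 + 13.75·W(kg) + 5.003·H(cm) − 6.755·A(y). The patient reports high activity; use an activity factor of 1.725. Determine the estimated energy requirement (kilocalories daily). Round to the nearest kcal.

Harris-Benedict: BMR = 66.47 + 13.75(141.5) + 5.003(181) − 6.755(24) = 2755.518 kcal/day.
TEE = BMR × activity factor = 2755.518 × 1.725 = 4753.2686 kcal/day.

4753 kilocalories daily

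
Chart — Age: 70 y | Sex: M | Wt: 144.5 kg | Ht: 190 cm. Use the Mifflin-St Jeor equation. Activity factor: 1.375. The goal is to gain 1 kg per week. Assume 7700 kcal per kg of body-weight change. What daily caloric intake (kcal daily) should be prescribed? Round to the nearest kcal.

4245 kcal daily

Mifflin-St Jeor (male): BMR = 10(144.5) + 6.25(190) − 5(70) + 5 = 1445 + 1187.5 − 350 + 5 = 2287.5 kcal/day.
TEE = 2287.5 × 1.375 = 3145.3125 kcal/day.
Required daily surplus = 1 × 7700 ÷ 7 = 1100 kcal/day.
Target intake = 3145.3125 + 1100 = 4245.3125 kcal/day.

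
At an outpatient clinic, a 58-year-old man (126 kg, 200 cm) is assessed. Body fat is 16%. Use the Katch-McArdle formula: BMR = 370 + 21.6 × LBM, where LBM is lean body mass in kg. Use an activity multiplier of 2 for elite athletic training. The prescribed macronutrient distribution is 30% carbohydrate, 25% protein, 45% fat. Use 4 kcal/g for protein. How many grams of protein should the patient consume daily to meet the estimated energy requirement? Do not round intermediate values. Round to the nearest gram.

LBM = 126 × (1 − 0.16) = 105.84 kg. Katch-McArdle: BMR = 370 + 21.6 × 105.84 = 2656.144 kcal/day.
TEE = 2656.144 × 2 = 5312.288 kcal/day.
Protein energy = 25% × 5312.288 = 1328.072 kcal.
Protein = 1328.072 ÷ 4 kcal/g = 332.018 g.

332 g/day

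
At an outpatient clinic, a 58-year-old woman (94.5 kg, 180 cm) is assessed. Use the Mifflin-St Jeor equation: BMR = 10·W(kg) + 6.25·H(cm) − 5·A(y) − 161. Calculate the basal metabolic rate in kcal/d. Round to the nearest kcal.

1619 kcal/d

Mifflin-St Jeor (female): BMR = 10(94.5) + 6.25(180) − 5(58) − 161 = 945 + 1125 − 290 − 161 = 1619 kcal/day.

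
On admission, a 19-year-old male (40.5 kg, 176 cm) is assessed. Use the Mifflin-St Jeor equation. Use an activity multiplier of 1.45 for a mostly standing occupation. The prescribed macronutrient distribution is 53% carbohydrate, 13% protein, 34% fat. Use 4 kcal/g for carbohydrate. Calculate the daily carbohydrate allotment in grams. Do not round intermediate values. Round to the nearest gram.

272 g/day

Mifflin-St Jeor (male): BMR = 10(40.5) + 6.25(176) − 5(19) + 5 = 405 + 1100 − 95 + 5 = 1415 kcal/day.
TEE = 1415 × 1.45 = 2051.75 kcal/day.
Carbohydrate energy = 53% × 2051.75 = 1087.4275 kcal.
Carbohydrate = 1087.4275 ÷ 4 kcal/g = 271.8569 g.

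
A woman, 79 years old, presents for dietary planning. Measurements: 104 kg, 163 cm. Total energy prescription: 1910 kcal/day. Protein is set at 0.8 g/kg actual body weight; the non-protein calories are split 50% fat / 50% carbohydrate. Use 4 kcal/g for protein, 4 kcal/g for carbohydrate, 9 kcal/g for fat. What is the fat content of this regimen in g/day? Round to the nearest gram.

88 g/day

Protein = 0.8 × 104 = 83.2 g → 83.2 × 4 = 332.8 kcal.
Non-protein calories = 1910 − 332.8 = 1577.2 kcal.
Fat: 50% × 1577.2 = 788.6 kcal; carbohydrate: 788.6 kcal.
Fat: 788.6 kcal ÷ 9 kcal/g = 87.6222 g.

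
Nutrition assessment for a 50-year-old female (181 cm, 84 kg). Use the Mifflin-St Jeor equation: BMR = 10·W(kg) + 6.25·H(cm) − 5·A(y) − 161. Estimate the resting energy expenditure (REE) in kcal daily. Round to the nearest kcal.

1560 kcal daily

Mifflin-St Jeor (female): BMR = 10(84) + 6.25(181) − 5(50) − 161 = 840 + 1131.25 − 250 − 161 = 1560.25 kcal/day.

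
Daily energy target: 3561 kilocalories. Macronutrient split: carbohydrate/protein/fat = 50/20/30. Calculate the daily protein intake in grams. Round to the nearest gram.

178 g/day

Protein energy = 20% × 3561 = 712.2 kcal.
At 4 kcal/g: 712.2 ÷ 4 = 178.05 g.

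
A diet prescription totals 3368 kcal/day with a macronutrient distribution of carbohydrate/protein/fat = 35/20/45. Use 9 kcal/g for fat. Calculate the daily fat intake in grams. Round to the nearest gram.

Fat energy = 45% × 3368 = 1515.6 kcal.
At 9 kcal/g: 1515.6 ÷ 9 = 168.4 g.

168 g/day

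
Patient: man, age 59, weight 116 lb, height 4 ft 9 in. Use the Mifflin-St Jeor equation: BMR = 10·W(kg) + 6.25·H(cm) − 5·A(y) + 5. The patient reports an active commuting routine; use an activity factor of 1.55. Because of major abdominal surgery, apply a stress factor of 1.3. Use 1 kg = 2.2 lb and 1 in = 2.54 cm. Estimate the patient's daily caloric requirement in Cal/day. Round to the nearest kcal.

Convert to metric: weight = 116 ÷ 2.2 = 52.7273 kg; height = (4×12 + 9) × 2.54 = 57 × 2.54 = 144.78 cm.
Mifflin-St Jeor (male): BMR = 10(52.7273) + 6.25(144.78) − 5(59) + 5 = 527.2727 + 904.875 − 295 + 5 = 1142.1477 kcal/day.
TEE = BMR × activity factor = 1142.1477 × 1.55 = 1770.329 kcal/day.
Apply stress factor: 1770.329 × 1.3 = 2301.4277 kcal/day.

2301 Cal/day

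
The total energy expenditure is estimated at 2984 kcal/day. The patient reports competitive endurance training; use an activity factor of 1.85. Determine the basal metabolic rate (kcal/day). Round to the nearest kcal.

1613 kcal/day

BMR = TEE ÷ activity factor = 2984 ÷ 1.85 = 1612.973 kcal/day.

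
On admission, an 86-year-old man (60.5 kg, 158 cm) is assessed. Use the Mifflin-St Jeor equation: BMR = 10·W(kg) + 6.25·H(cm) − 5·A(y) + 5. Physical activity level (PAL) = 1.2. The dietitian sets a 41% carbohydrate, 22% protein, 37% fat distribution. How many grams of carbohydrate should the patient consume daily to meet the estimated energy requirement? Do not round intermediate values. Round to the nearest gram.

144 g/day

Mifflin-St Jeor (male): BMR = 10(60.5) + 6.25(158) − 5(86) + 5 = 605 + 987.5 − 430 + 5 = 1167.5 kcal/day.
TEE = 1167.5 × 1.2 = 1401 kcal/day.
Carbohydrate energy = 41% × 1401 = 574.41 kcal.
Carbohydrate = 574.41 ÷ 4 kcal/g = 143.6025 g.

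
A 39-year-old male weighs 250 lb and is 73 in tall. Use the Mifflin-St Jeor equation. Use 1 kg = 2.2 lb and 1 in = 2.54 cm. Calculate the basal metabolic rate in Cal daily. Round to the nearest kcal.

2105 Cal daily

Convert to metric: weight = 250 ÷ 2.2 = 113.6364 kg; height = 73 × 2.54 = 185.42 cm.
Mifflin-St Jeor (male): BMR = 10(113.6364) + 6.25(185.42) − 5(39) + 5 = 1136.3636 + 1158.875 − 195 + 5 = 2105.2386 kcal/day.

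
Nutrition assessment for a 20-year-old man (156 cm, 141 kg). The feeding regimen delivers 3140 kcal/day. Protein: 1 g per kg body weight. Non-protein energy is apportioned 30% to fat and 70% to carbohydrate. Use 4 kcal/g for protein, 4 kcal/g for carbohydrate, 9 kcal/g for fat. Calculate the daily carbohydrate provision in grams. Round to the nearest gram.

Protein = 1 × 141 = 141 g → 141 × 4 = 564 kcal.
Non-protein calories = 3140 − 564 = 2576 kcal.
Fat: 30% × 2576 = 772.8 kcal; carbohydrate: 1803.2 kcal.
Carbohydrate: 1803.2 kcal ÷ 4 kcal/g = 450.8 g.

451 g/day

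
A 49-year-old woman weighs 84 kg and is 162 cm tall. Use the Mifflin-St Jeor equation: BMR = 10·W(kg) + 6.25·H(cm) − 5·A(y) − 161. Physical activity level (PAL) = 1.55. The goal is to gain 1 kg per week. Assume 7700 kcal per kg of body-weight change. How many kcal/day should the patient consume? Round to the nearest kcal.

3342 kcal/day

Mifflin-St Jeor (female): BMR = 10(84) + 6.25(162) − 5(49) − 161 = 840 + 1012.5 − 245 − 161 = 1446.5 kcal/day.
TEE = 1446.5 × 1.55 = 2242.075 kcal/day.
Required daily surplus = 1 × 7700 ÷ 7 = 1100 kcal/day.
Target intake = 2242.075 + 1100 = 3342.075 kcal/day.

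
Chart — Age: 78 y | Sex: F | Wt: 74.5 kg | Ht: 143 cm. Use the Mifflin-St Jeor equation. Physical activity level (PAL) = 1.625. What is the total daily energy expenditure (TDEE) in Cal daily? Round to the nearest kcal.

Mifflin-St Jeor (female): BMR = 10(74.5) + 6.25(143) − 5(78) − 161 = 745 + 893.75 − 390 − 161 = 1087.75 kcal/day.
TEE = BMR × activity factor = 1087.75 × 1.625 = 1767.5938 kcal/day.

1768 Cal daily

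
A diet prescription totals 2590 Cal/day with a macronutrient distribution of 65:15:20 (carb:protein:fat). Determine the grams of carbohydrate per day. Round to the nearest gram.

421 g/day

Carbohydrate energy = 65% × 2590 = 1683.5 kcal.
At 4 kcal/g: 1683.5 ÷ 4 = 420.875 g.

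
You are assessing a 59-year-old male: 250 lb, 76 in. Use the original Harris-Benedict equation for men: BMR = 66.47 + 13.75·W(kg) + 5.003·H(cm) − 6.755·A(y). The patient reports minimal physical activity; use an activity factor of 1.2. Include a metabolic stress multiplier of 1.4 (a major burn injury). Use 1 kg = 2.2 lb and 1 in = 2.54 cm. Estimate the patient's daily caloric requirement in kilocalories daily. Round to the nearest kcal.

Convert to metric: weight = 250 ÷ 2.2 = 113.6364 kg; height = 76 × 2.54 = 193.04 cm.
Harris-Benedict: BMR = 66.47 + 13.75(113.6364) + 5.003(193.04) − 6.755(59) = 2196.2041 kcal/day.
TEE = BMR × activity factor = 2196.2041 × 1.2 = 2635.4449 kcal/day.
Apply stress factor: 2635.4449 × 1.4 = 3689.6229 kcal/day.

3690 kilocalories daily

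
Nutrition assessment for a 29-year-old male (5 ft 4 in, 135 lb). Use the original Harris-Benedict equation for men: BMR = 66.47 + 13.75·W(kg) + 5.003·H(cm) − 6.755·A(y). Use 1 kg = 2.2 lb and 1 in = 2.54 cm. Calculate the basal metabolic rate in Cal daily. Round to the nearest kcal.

1528 Cal daily

Convert to metric: weight = 135 ÷ 2.2 = 61.3636 kg; height = (5×12 + 4) × 2.54 = 64 × 2.54 = 162.56 cm.
Harris-Benedict: BMR = 66.47 + 13.75(61.3636) + 5.003(162.56) − 6.755(29) = 1527.6127 kcal/day.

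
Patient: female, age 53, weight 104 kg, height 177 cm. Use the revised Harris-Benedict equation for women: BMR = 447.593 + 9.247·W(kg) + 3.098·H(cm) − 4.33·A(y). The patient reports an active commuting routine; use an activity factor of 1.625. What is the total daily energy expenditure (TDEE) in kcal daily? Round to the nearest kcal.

Harris-Benedict: BMR = 447.593 + 9.247(104) + 3.098(177) − 4.33(53) = 1728.137 kcal/day.
TEE = BMR × activity factor = 1728.137 × 1.625 = 2808.2226 kcal/day.

2808 kcal daily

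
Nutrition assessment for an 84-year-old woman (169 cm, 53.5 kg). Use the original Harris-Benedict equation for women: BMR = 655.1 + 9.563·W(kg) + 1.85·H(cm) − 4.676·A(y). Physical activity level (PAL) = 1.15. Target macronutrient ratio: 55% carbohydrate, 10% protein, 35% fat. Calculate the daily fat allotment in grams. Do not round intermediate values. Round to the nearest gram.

49 g/day

Harris-Benedict: BMR = 655.1 + 9.563(53.5) + 1.85(169) − 4.676(84) = 1086.5865 kcal/day.
TEE = 1086.5865 × 1.15 = 1249.5745 kcal/day.
Fat energy = 35% × 1249.5745 = 437.3511 kcal.
Fat = 437.3511 ÷ 9 kcal/g = 48.5946 g.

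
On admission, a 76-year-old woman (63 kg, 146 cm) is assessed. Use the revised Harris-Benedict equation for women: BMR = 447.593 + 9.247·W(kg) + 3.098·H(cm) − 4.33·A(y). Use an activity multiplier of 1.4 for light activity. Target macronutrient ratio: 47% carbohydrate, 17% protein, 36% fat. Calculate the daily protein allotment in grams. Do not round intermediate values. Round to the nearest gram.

69 g/day

Harris-Benedict: BMR = 447.593 + 9.247(63) + 3.098(146) − 4.33(76) = 1153.382 kcal/day.
TEE = 1153.382 × 1.4 = 1614.7348 kcal/day.
Protein energy = 17% × 1614.7348 = 274.5049 kcal.
Protein = 274.5049 ÷ 4 kcal/g = 68.6262 g.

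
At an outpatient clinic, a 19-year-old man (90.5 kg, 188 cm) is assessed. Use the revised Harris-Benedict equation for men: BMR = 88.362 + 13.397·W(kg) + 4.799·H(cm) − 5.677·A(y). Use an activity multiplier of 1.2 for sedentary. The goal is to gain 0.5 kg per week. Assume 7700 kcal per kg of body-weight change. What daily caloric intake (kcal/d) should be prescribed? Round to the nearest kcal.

Harris-Benedict: BMR = 88.362 + 13.397(90.5) + 4.799(188) − 5.677(19) = 2095.1395 kcal/day.
TEE = 2095.1395 × 1.2 = 2514.1674 kcal/day.
Required daily surplus = 0.5 × 7700 ÷ 7 = 550 kcal/day.
Target intake = 2514.1674 + 550 = 3064.1674 kcal/day.

3064 kcal/d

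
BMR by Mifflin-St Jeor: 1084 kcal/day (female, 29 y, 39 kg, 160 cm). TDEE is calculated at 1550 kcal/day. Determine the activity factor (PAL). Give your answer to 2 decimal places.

1.43

Activity factor = TEE ÷ BMR = 1550 ÷ 1084 = 1.43.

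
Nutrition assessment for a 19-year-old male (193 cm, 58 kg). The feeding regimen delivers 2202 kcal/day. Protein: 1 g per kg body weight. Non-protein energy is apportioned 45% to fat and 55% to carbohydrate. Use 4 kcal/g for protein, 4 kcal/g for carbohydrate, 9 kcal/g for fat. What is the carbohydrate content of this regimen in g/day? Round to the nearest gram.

271 g/day

Protein = 1 × 58 = 58 g → 58 × 4 = 232 kcal.
Non-protein calories = 2202 − 232 = 1970 kcal.
Fat: 45% × 1970 = 886.5 kcal; carbohydrate: 1083.5 kcal.
Carbohydrate: 1083.5 kcal ÷ 4 kcal/g = 270.875 g.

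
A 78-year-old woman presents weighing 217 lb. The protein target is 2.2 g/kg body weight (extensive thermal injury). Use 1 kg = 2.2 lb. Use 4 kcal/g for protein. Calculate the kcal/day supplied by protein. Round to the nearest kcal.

Weight in kg = 217 ÷ 2.2 = 98.6364 kg.
Protein = 2.2 g/kg × 98.6364 kg = 217 g/day.
Protein energy = 217 g × 4 kcal/g = 868 kcal/day.

868 kcal/day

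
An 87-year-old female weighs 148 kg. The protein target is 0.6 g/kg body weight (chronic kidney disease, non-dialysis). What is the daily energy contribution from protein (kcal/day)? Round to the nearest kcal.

355 kcal/day

Protein = 0.6 g/kg × 148 kg = 88.8 g/day.
Protein energy = 88.8 g × 4 kcal/g = 355.2 kcal/day.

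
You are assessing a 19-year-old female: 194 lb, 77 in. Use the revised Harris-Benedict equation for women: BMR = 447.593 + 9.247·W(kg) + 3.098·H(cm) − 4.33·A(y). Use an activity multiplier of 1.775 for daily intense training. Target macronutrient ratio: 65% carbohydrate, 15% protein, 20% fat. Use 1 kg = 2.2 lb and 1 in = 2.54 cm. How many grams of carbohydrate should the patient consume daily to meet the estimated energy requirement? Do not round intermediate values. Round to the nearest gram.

Convert to metric: weight = 194 ÷ 2.2 = 88.1818 kg; height = 77 × 2.54 = 195.58 cm.
Harris-Benedict: BMR = 447.593 + 9.247(88.1818) + 3.098(195.58) − 4.33(19) = 1786.6471 kcal/day.
TEE = 1786.6471 × 1.775 = 3171.2986 kcal/day.
Carbohydrate energy = 65% × 3171.2986 = 2061.3441 kcal.
Carbohydrate = 2061.3441 ÷ 4 kcal/g = 515.336 g.

515 g/day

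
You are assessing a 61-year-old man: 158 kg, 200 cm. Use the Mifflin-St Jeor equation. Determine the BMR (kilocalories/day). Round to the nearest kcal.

Mifflin-St Jeor (male): BMR = 10(158) + 6.25(200) − 5(61) + 5 = 1580 + 1250 − 305 + 5 = 2530 kcal/day.

2530 kilocalories/day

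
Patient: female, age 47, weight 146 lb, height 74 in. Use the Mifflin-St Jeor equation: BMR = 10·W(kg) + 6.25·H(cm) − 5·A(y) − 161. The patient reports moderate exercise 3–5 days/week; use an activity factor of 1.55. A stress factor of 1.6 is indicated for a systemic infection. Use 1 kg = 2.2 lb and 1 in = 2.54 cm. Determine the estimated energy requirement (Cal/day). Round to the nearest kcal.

Convert to metric: weight = 146 ÷ 2.2 = 66.3636 kg; height = 74 × 2.54 = 187.96 cm.
Mifflin-St Jeor (female): BMR = 10(66.3636) + 6.25(187.96) − 5(47) − 161 = 663.6364 + 1174.75 − 235 − 161 = 1442.3864 kcal/day.
TEE = BMR × activity factor = 1442.3864 × 1.55 = 2235.6989 kcal/day.
Apply stress factor: 2235.6989 × 1.6 = 3577.1182 kcal/day.

3577 Cal/day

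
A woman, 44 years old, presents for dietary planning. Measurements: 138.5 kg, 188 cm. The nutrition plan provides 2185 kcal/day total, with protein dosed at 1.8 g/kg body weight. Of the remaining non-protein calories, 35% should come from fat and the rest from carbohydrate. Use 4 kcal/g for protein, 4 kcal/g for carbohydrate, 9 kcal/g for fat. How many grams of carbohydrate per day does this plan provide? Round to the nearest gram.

Protein = 1.8 × 138.5 = 249.3 g → 249.3 × 4 = 997.2 kcal.
Non-protein calories = 2185 − 997.2 = 1187.8 kcal.
Fat: 35% × 1187.8 = 415.73 kcal; carbohydrate: 772.07 kcal.
Carbohydrate: 772.07 kcal ÷ 4 kcal/g = 193.0175 g.

193 g/day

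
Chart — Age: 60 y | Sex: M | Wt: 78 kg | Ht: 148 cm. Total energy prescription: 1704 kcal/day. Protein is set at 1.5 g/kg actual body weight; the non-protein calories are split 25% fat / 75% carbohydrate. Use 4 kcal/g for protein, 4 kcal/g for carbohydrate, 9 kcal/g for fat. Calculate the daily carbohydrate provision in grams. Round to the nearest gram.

232 g/day

Protein = 1.5 × 78 = 117 g → 117 × 4 = 468 kcal.
Non-protein calories = 1704 − 468 = 1236 kcal.
Fat: 25% × 1236 = 309 kcal; carbohydrate: 927 kcal.
Carbohydrate: 927 kcal ÷ 4 kcal/g = 231.75 g.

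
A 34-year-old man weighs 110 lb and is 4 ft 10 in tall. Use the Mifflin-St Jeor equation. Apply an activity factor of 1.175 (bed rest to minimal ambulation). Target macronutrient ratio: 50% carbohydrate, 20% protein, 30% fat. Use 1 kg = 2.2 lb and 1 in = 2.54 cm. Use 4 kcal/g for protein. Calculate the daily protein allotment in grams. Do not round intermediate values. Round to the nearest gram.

Convert to metric: weight = 110 ÷ 2.2 = 50 kg; height = (4×12 + 10) × 2.54 = 58 × 2.54 = 147.32 cm.
Mifflin-St Jeor (male): BMR = 10(50) + 6.25(147.32) − 5(34) + 5 = 500 + 920.75 − 170 + 5 = 1255.75 kcal/day.
TEE = 1255.75 × 1.175 = 1475.5063 kcal/day.
Protein energy = 20% × 1475.5063 = 295.1013 kcal.
Protein = 295.1013 ÷ 4 kcal/g = 73.7753 g.

74 g/day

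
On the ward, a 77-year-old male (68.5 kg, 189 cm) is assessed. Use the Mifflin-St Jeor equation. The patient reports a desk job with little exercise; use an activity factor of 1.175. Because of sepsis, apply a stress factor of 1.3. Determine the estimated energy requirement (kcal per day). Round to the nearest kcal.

Mifflin-St Jeor (male): BMR = 10(68.5) + 6.25(189) − 5(77) + 5 = 685 + 1181.25 − 385 + 5 = 1486.25 kcal/day.
TEE = BMR × activity factor = 1486.25 × 1.175 = 1746.3438 kcal/day.
Apply stress factor: 1746.3438 × 1.3 = 2270.2469 kcal/day.

2270 kcal per day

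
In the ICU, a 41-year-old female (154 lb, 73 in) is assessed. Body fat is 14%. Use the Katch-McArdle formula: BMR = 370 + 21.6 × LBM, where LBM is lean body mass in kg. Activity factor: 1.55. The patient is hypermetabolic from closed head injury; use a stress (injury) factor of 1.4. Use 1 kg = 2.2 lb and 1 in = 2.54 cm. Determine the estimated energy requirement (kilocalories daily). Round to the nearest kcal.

3625 kilocalories daily

Convert to metric: weight = 154 ÷ 2.2 = 70 kg; height = 73 × 2.54 = 185.42 cm.
LBM = 70 × (1 − 0.14) = 60.2 kg. Katch-McArdle: BMR = 370 + 21.6 × 60.2 = 1670.32 kcal/day.
TEE = BMR × activity factor = 1670.32 × 1.55 = 2588.996 kcal/day.
Apply stress factor: 2588.996 × 1.4 = 3624.5944 kcal/day.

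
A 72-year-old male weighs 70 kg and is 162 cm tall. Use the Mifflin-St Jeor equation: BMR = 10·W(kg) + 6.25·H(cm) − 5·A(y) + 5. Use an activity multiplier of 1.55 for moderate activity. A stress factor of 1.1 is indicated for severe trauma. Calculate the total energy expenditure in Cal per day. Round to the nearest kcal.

2315 Cal per day

Mifflin-St Jeor (male): BMR = 10(70) + 6.25(162) − 5(72) + 5 = 700 + 1012.5 − 360 + 5 = 1357.5 kcal/day.
TEE = BMR × activity factor = 1357.5 × 1.55 = 2104.125 kcal/day.
Apply stress factor: 2104.125 × 1.1 = 2314.5375 kcal/day.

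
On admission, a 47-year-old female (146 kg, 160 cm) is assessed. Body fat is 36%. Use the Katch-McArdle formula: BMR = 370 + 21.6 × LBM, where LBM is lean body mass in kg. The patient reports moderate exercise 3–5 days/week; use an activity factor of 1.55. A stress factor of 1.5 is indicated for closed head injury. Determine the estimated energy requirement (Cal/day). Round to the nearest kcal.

LBM = 146 × (1 − 0.36) = 93.44 kg. Katch-McArdle: BMR = 370 + 21.6 × 93.44 = 2388.304 kcal/day.
TEE = BMR × activity factor = 2388.304 × 1.55 = 3701.8712 kcal/day.
Apply stress factor: 3701.8712 × 1.5 = 5552.8068 kcal/day.

5553 Cal/day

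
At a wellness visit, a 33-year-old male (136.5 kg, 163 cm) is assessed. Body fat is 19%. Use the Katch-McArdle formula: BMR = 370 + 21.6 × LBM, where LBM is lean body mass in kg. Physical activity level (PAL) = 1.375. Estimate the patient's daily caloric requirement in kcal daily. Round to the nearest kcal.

3793 kcal daily

LBM = 136.5 × (1 − 0.19) = 110.565 kg. Katch-McArdle: BMR = 370 + 21.6 × 110.565 = 2758.204 kcal/day.
TEE = BMR × activity factor = 2758.204 × 1.375 = 3792.5305 kcal/day.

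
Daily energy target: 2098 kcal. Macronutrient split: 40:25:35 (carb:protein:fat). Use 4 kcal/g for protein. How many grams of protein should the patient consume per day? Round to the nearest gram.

Protein energy = 25% × 2098 = 524.5 kcal.
At 4 kcal/g: 524.5 ÷ 4 = 131.125 g.

131 g/day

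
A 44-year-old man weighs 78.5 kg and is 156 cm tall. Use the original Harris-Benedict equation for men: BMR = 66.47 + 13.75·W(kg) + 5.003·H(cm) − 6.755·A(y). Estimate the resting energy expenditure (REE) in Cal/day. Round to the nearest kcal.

Harris-Benedict: BMR = 66.47 + 13.75(78.5) + 5.003(156) − 6.755(44) = 1629.093 kcal/day.

1629 Cal/day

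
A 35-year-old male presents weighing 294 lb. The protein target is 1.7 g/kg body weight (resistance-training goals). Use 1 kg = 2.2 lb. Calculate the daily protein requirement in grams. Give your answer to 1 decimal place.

Weight in kg = 294 ÷ 2.2 = 133.6364 kg.
Protein = 1.7 g/kg × 133.6364 kg = 227.1818 g/day.

227.2 g/day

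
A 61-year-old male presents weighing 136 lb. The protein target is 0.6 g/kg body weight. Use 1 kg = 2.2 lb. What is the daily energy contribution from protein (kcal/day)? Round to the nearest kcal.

148 kcal/day

Weight in kg = 136 ÷ 2.2 = 61.8182 kg.
Protein = 0.6 g/kg × 61.8182 kg = 37.0909 g/day.
Protein energy = 37.0909 g × 4 kcal/g = 148.3636 kcal/day.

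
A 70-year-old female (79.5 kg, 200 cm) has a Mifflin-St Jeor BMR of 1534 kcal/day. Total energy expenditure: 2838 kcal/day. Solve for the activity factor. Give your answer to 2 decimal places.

Activity factor = TEE ÷ BMR = 2838 ÷ 1534 = 1.85.

1.85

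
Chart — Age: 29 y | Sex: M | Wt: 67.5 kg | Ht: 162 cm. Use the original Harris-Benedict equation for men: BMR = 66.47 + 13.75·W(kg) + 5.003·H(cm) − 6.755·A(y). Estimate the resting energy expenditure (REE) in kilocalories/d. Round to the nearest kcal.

Harris-Benedict: BMR = 66.47 + 13.75(67.5) + 5.003(162) − 6.755(29) = 1609.186 kcal/day.

1609 kilocalories/d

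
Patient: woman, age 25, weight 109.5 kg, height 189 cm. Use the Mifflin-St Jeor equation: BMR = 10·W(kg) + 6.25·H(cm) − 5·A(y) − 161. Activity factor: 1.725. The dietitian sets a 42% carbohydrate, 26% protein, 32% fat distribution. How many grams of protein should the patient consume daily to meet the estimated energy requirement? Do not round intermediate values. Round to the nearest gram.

Mifflin-St Jeor (female): BMR = 10(109.5) + 6.25(189) − 5(25) − 161 = 1095 + 1181.25 − 125 − 161 = 1990.25 kcal/day.
TEE = 1990.25 × 1.725 = 3433.1813 kcal/day.
Protein energy = 26% × 3433.1813 = 892.6271 kcal.
Protein = 892.6271 ÷ 4 kcal/g = 223.1568 g.

223 g/day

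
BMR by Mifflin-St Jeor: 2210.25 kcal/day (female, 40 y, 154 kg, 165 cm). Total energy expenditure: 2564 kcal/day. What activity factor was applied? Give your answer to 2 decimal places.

1.16

Activity factor = TEE ÷ BMR = 2564 ÷ 2210.25 = 1.16.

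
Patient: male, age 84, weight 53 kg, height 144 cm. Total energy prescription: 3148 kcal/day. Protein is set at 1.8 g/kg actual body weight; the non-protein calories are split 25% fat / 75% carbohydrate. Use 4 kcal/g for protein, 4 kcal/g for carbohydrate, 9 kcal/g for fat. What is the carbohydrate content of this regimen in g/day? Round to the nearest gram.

Protein = 1.8 × 53 = 95.4 g → 95.4 × 4 = 381.6 kcal.
Non-protein calories = 3148 − 381.6 = 2766.4 kcal.
Fat: 25% × 2766.4 = 691.6 kcal; carbohydrate: 2074.8 kcal.
Carbohydrate: 2074.8 kcal ÷ 4 kcal/g = 518.7 g.

519 g/day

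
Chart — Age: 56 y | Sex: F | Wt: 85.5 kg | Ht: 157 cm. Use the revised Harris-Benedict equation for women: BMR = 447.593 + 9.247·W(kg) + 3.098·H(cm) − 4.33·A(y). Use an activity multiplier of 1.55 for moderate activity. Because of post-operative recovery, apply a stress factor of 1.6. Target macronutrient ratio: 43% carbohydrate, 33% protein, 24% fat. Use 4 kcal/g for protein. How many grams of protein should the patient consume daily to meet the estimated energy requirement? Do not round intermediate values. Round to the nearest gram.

Harris-Benedict: BMR = 447.593 + 9.247(85.5) + 3.098(157) − 4.33(56) = 1482.1175 kcal/day.
TEE = 1482.1175 × 1.55 = 2297.2821 kcal/day.
With stress factor 1.6: 2297.2821 × 1.6 = 3675.6514 kcal/day.
Protein energy = 33% × 3675.6514 = 1212.965 kcal.
Protein = 1212.965 ÷ 4 kcal/g = 303.2412 g.

303 g/day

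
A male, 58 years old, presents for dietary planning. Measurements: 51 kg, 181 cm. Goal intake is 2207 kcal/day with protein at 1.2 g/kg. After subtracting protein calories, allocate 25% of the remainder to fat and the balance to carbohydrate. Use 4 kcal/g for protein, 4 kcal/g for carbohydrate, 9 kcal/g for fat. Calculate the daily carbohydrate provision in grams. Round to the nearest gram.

368 g/day

Protein = 1.2 × 51 = 61.2 g → 61.2 × 4 = 244.8 kcal.
Non-protein calories = 2207 − 244.8 = 1962.2 kcal.
Fat: 25% × 1962.2 = 490.55 kcal; carbohydrate: 1471.65 kcal.
Carbohydrate: 1471.65 kcal ÷ 4 kcal/g = 367.9125 g.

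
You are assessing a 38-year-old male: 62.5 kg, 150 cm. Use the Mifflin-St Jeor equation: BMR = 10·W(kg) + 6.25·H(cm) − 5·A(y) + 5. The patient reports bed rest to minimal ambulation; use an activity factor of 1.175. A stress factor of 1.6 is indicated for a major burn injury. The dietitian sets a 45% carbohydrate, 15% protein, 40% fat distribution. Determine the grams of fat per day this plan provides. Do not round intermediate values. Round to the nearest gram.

Mifflin-St Jeor (male): BMR = 10(62.5) + 6.25(150) − 5(38) + 5 = 625 + 937.5 − 190 + 5 = 1377.5 kcal/day.
TEE = 1377.5 × 1.175 = 1618.5625 kcal/day.
With stress factor 1.6: 1618.5625 × 1.6 = 2589.7 kcal/day.
Fat energy = 40% × 2589.7 = 1035.88 kcal.
Fat = 1035.88 ÷ 9 kcal/g = 115.0978 g.

115 g/day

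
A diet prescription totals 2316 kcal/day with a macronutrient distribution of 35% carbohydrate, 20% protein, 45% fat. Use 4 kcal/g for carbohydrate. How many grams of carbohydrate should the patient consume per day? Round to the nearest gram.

203 g/day

Carbohydrate energy = 35% × 2316 = 810.6 kcal.
At 4 kcal/g: 810.6 ÷ 4 = 202.65 g.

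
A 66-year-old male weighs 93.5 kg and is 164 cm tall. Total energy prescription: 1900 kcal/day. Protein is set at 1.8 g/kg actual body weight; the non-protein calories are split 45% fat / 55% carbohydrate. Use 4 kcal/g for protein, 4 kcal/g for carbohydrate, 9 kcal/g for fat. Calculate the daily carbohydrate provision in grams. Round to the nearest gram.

169 g/day

Protein = 1.8 × 93.5 = 168.3 g → 168.3 × 4 = 673.2 kcal.
Non-protein calories = 1900 − 673.2 = 1226.8 kcal.
Fat: 45% × 1226.8 = 552.06 kcal; carbohydrate: 674.74 kcal.
Carbohydrate: 674.74 kcal ÷ 4 kcal/g = 168.685 g.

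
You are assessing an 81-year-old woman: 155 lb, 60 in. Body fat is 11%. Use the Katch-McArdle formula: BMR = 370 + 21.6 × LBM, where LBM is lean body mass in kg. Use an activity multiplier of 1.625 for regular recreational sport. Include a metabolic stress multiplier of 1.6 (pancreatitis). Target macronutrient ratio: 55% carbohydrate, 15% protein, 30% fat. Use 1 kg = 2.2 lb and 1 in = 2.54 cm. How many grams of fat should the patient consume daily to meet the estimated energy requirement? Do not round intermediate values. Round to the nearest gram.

149 g/day

Convert to metric: weight = 155 ÷ 2.2 = 70.4545 kg; height = 60 × 2.54 = 152.4 cm.
LBM = 70.4545 × (1 − 0.11) = 62.7045 kg. Katch-McArdle: BMR = 370 + 21.6 × 62.7045 = 1724.4182 kcal/day.
TEE = 1724.4182 × 1.625 = 2802.1795 kcal/day.
With stress factor 1.6: 2802.1795 × 1.6 = 4483.4873 kcal/day.
Fat energy = 30% × 4483.4873 = 1345.0462 kcal.
Fat = 1345.0462 ÷ 9 kcal/g = 149.4496 g.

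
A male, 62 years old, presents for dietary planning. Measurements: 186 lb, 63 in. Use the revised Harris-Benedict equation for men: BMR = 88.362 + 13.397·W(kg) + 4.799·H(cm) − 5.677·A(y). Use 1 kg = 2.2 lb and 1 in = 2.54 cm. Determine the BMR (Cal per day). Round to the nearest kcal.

Convert to metric: weight = 186 ÷ 2.2 = 84.5455 kg; height = 63 × 2.54 = 160.02 cm.
Harris-Benedict: BMR = 88.362 + 13.397(84.5455) + 4.799(160.02) − 5.677(62) = 1636.9794 kcal/day.

1637 Cal per day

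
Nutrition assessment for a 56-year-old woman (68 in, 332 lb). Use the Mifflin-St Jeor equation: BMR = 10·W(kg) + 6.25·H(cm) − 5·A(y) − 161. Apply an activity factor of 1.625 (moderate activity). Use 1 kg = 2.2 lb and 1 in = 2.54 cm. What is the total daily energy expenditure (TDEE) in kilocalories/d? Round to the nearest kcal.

Convert to metric: weight = 332 ÷ 2.2 = 150.9091 kg; height = 68 × 2.54 = 172.72 cm.
Mifflin-St Jeor (female): BMR = 10(150.9091) + 6.25(172.72) − 5(56) − 161 = 1509.0909 + 1079.5 − 280 − 161 = 2147.5909 kcal/day.
TEE = BMR × activity factor = 2147.5909 × 1.625 = 3489.8352 kcal/day.

3490 kilocalories/d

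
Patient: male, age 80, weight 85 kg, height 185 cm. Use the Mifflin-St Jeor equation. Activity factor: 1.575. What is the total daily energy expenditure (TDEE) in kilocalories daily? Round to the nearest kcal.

2538 kilocalories daily

Mifflin-St Jeor (male): BMR = 10(85) + 6.25(185) − 5(80) + 5 = 850 + 1156.25 − 400 + 5 = 1611.25 kcal/day.
TEE = BMR × activity factor = 1611.25 × 1.575 = 2537.7188 kcal/day.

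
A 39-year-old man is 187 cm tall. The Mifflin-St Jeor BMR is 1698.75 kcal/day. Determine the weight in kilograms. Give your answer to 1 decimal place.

1698.75 = 10·W + 6.25(187) − 5(39) + 5
10·W = 1698.75 − 978.75 = 720, so W = 72 kg.

72.0 kg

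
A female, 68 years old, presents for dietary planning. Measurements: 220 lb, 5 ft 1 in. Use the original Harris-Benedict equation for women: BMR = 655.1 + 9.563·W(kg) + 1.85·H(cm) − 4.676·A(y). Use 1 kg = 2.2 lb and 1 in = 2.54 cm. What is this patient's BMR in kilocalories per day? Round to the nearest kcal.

1580 kilocalories per day

Convert to metric: weight = 220 ÷ 2.2 = 100 kg; height = (5×12 + 1) × 2.54 = 61 × 2.54 = 154.94 cm.
Harris-Benedict: BMR = 655.1 + 9.563(100) + 1.85(154.94) − 4.676(68) = 1580.071 kcal/day.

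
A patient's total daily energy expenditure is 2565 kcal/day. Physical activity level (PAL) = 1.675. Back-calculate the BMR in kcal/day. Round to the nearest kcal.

1531 kcal/day

BMR = TEE ÷ activity factor = 2565 ÷ 1.675 = 1531.3433 kcal/day.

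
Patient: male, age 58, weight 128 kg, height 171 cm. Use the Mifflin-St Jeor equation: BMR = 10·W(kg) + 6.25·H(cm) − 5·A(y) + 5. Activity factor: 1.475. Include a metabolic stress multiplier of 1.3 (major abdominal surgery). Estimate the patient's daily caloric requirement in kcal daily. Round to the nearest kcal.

3957 kcal daily

Mifflin-St Jeor (male): BMR = 10(128) + 6.25(171) − 5(58) + 5 = 1280 + 1068.75 − 290 + 5 = 2063.75 kcal/day.
TEE = BMR × activity factor = 2063.75 × 1.475 = 3044.0313 kcal/day.
Apply stress factor: 3044.0313 × 1.3 = 3957.2406 kcal/day.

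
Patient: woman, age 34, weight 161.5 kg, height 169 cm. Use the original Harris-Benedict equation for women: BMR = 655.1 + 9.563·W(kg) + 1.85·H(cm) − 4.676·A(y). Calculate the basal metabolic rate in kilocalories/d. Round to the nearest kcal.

Harris-Benedict: BMR = 655.1 + 9.563(161.5) + 1.85(169) − 4.676(34) = 2353.1905 kcal/day.

2353 kilocalories/d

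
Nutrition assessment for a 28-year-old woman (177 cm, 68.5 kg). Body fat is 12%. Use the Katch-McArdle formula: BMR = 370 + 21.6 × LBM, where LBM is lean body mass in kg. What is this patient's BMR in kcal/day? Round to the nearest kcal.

1672 kcal/day

LBM = 68.5 × (1 − 0.12) = 60.28 kg. Katch-McArdle: BMR = 370 + 21.6 × 60.28 = 1672.048 kcal/day.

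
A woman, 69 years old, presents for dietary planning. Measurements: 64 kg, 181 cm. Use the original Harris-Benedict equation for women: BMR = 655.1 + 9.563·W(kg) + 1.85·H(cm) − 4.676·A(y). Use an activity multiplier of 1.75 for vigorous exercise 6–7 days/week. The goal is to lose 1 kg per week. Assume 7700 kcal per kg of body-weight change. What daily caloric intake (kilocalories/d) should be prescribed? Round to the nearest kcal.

1139 kilocalories/d

Harris-Benedict: BMR = 655.1 + 9.563(64) + 1.85(181) − 4.676(69) = 1279.338 kcal/day.
TEE = 1279.338 × 1.75 = 2238.8415 kcal/day.
Required daily deficit = 1 × 7700 ÷ 7 = 1100 kcal/day.
Target intake = 2238.8415 − 1100 = 1138.8415 kcal/day.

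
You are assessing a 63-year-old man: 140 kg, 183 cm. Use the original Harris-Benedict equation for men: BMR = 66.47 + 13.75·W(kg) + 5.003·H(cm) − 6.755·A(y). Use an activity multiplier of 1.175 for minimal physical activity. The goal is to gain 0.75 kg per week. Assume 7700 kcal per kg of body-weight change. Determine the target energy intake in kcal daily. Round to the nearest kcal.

Harris-Benedict: BMR = 66.47 + 13.75(140) + 5.003(183) − 6.755(63) = 2481.454 kcal/day.
TEE = 2481.454 × 1.175 = 2915.7085 kcal/day.
Required daily surplus = 0.75 × 7700 ÷ 7 = 825 kcal/day.
Target intake = 2915.7085 + 825 = 3740.7085 kcal/day.

3741 kcal daily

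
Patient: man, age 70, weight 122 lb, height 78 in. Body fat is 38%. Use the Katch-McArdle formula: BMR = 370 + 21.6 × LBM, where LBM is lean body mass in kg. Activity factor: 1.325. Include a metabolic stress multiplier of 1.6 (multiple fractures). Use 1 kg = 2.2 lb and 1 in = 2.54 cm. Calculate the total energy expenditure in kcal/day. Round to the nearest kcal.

2359 kcal/day

Convert to metric: weight = 122 ÷ 2.2 = 55.4545 kg; height = 78 × 2.54 = 198.12 cm.
LBM = 55.4545 × (1 − 0.38) = 34.3818 kg. Katch-McArdle: BMR = 370 + 21.6 × 34.3818 = 1112.6473 kcal/day.
TEE = BMR × activity factor = 1112.6473 × 1.325 = 1474.2576 kcal/day.
Apply stress factor: 1474.2576 × 1.6 = 2358.8122 kcal/day.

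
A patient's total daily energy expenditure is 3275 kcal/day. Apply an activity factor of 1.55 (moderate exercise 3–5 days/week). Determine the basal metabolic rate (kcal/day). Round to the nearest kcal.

2113 kcal/day

BMR = TEE ÷ activity factor = 3275 ÷ 1.55 = 2112.9032 kcal/day.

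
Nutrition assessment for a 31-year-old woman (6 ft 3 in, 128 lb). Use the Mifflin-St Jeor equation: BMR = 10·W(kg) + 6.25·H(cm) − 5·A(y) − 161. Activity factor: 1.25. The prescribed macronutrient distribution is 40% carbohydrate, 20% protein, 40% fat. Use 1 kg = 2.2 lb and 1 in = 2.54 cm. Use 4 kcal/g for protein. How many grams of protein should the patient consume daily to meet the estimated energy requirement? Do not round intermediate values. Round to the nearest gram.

91 g/day

Convert to metric: weight = 128 ÷ 2.2 = 58.1818 kg; height = (6×12 + 3) × 2.54 = 75 × 2.54 = 190.5 cm.
Mifflin-St Jeor (female): BMR = 10(58.1818) + 6.25(190.5) − 5(31) − 161 = 581.8182 + 1190.625 − 155 − 161 = 1456.4432 kcal/day.
TEE = 1456.4432 × 1.25 = 1820.554 kcal/day.
Protein energy = 20% × 1820.554 = 364.1108 kcal.
Protein = 364.1108 ÷ 4 kcal/g = 91.0277 g.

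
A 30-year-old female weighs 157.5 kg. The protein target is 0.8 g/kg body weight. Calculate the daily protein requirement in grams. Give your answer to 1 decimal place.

Protein = 0.8 g/kg × 157.5 kg = 126 g/day.

126.0 g/day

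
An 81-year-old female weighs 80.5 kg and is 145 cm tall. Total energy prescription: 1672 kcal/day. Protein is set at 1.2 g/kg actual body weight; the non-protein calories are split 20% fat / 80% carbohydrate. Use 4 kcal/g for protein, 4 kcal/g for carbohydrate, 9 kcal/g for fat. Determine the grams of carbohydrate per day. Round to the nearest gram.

257 g/day

Protein = 1.2 × 80.5 = 96.6 g → 96.6 × 4 = 386.4 kcal.
Non-protein calories = 1672 − 386.4 = 1285.6 kcal.
Fat: 20% × 1285.6 = 257.12 kcal; carbohydrate: 1028.48 kcal.
Carbohydrate: 1028.48 kcal ÷ 4 kcal/g = 257.12 g.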